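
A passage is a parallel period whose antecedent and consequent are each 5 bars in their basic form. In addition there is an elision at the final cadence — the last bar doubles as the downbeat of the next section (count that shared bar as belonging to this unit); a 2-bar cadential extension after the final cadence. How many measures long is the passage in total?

Basic parallel period: 5 + 5 = 10 bars.
10 (basic form) + 2 (cadential extension) = 12.
The elision shares a bar with the next section but does not change this unit's count.

12 measures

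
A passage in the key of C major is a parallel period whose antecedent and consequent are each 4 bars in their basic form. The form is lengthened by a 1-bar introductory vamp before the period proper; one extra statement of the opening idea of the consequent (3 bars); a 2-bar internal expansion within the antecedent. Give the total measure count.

14 measures

Basic parallel period: 4 + 4 = 8 bars.
8 (basic form) + 1 (introduction) + 3 (extra statement) + 2 (internal expansion) = 14.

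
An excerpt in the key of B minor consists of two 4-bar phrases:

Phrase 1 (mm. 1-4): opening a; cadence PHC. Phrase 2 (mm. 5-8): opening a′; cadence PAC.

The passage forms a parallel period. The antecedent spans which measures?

measures 1–4

The antecedent is the phrase ending with the weaker cadence (Phrygian half cadence, phrase 1) and the consequent the one ending more conclusively (perfect authentic cadence, phrase 2); the antecedent is mm. 1-4.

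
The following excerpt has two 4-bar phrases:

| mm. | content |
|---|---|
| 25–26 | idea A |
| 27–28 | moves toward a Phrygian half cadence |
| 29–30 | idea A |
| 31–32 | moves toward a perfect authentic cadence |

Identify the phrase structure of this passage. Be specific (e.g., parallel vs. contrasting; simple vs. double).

parallel period

Phrase 1 ends with a Phrygian half cadence (weaker) and phrase 2 with a perfect authentic cadence (stronger): antecedent + consequent = a period.
The two phrases open with the same material (A / A), so the period is parallel.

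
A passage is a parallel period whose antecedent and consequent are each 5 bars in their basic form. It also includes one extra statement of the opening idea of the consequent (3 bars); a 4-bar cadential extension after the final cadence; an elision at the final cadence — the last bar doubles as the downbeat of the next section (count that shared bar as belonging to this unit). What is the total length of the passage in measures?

17 measures

Basic parallel period: 5 + 5 = 10 bars.
10 (basic form) + 3 (extra statement) + 4 (cadential extension) = 17.
The elision shares a bar with the next section but does not change this unit's count.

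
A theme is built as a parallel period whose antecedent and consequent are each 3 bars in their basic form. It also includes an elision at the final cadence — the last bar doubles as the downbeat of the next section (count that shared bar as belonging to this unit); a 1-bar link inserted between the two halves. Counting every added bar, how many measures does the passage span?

Basic parallel period: 3 + 3 = 6 bars.
6 (basic form) + 1 (link) = 7.
The elision shares a bar with the next section but does not change this unit's count.

7 measures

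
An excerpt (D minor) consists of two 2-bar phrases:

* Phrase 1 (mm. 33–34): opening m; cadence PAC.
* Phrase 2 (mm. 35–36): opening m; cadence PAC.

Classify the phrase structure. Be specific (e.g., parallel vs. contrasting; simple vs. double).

Both phrases have the same opening (m) and the same cadence (perfect authentic cadence): the second is a restatement, not a consequent, so this is a repeated phrase rather than a period.

repeated phrase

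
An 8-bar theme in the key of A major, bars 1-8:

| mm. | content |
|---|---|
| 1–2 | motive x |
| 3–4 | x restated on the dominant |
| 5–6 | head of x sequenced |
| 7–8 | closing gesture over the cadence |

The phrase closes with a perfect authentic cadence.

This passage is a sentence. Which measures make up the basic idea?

The presentation of a sentence is the basic idea (bars 1–2) plus its repetition (measures 3-4); the basic idea is therefore bars 1–2.

measures 1–2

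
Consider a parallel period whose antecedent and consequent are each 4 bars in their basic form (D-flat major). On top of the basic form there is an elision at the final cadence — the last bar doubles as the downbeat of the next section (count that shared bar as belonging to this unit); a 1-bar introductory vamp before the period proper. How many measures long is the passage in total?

Basic parallel period: 4 + 4 = 8 bars.
8 (basic form) + 1 (introduction) = 9.
The elision shares a bar with the next section but does not change this unit's count.

9 measures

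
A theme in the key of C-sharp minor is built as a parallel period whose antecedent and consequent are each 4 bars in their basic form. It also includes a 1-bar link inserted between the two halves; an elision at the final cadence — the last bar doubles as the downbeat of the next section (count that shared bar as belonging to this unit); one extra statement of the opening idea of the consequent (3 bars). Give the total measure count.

Basic parallel period: 4 + 4 = 8 bars.
8 (basic form) + 1 (link) + 3 (extra statement) = 12.
The elision shares a bar with the next section but does not change this unit's count.

12 measures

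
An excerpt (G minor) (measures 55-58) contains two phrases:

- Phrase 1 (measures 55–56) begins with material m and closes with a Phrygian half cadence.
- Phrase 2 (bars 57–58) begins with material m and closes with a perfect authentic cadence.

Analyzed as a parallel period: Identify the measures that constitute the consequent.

The antecedent is the phrase ending with the weaker cadence (Phrygian half cadence, phrase 1) and the consequent the one ending more conclusively (perfect authentic cadence, phrase 2); the consequent is mm. 57–58.

measures 57–58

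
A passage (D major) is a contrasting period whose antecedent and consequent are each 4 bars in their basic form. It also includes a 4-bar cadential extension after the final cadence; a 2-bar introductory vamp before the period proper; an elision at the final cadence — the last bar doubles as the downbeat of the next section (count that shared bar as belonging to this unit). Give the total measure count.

14 measures

Basic contrasting period: 4 + 4 = 8 bars.
8 (basic form) + 4 (cadential extension) + 2 (introduction) = 14.
The elision shares a bar with the next section but does not change this unit's count.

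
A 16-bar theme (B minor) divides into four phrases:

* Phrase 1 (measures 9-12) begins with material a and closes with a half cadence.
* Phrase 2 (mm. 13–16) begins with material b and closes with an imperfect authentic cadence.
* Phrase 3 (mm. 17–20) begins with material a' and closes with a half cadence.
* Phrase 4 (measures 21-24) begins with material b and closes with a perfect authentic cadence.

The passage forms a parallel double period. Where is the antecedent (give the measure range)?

In a double period the four phrases pair into a large antecedent (phrases 1–2, ending imperfect authentic cadence) and a large consequent (phrases 3–4, ending perfect authentic cadence). The antecedent spans bars 9–16.

measures 9–16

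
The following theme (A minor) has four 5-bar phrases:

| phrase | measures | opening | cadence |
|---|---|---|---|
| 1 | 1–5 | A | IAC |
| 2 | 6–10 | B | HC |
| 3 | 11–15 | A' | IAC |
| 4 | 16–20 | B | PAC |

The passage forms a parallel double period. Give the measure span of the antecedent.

In a double period the first pair of phrases (ending half cadence) is the large antecedent and the second pair (ending perfect authentic cadence) is the large consequent; the antecedent is measures 1–10.

measures 1–10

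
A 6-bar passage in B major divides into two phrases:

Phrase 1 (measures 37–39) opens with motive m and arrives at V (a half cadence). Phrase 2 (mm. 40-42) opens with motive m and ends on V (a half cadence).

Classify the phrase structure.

Both phrases have the same opening (m) and the same cadence (half cadence): the second is a restatement, not a consequent, so this is a repeated phrase rather than a period.

repeated phrase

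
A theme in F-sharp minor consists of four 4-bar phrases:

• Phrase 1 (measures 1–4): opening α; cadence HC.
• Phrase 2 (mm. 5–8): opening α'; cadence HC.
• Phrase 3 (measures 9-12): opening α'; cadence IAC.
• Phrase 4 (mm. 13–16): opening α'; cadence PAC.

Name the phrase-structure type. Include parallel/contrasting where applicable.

Four phrases in two halves: the first half (bars 1-8) ends with a half cadence, the second (mm. 9–16) with a perfect authentic cadence — a large antecedent–consequent pair, i.e. a double period.
Phrase 3 begins with the same material as phrase 1, making it parallel.

parallel double period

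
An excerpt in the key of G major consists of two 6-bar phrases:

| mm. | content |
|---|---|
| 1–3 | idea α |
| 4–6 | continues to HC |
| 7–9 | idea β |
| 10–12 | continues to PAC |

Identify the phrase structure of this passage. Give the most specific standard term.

contrasting period

Phrase 1 ends with a half cadence (weaker) and phrase 2 with a perfect authentic cadence (stronger): antecedent + consequent = a period.
The two phrases open with different material (α / β), so the period is contrasting.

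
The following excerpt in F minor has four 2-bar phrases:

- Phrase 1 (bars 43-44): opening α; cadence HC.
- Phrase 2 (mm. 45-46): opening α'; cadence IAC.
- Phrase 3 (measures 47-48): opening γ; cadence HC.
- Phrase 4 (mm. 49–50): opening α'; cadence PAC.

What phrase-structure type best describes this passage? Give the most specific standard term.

Four phrases in two halves: the first half (measures 43–46) ends with an imperfect authentic cadence, the second (measures 47–50) with a perfect authentic cadence — a large antecedent–consequent pair, i.e. a double period.
Phrase 3 begins with different material from phrase 1, making it contrasting.

contrasting double period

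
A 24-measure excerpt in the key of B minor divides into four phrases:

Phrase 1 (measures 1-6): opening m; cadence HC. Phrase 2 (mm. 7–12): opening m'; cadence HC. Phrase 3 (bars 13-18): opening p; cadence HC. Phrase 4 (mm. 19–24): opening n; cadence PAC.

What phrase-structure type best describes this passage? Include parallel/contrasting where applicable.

Four phrases in two halves: the first half (bars 1–12) ends with a half cadence, the second (mm. 13–24) with a perfect authentic cadence — a large antecedent–consequent pair, i.e. a double period.
Phrase 3 begins with different material from phrase 1, making it contrasting.

contrasting double period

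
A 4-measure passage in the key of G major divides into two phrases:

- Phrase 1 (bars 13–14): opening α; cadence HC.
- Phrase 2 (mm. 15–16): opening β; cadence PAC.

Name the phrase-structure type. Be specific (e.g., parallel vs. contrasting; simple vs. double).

contrasting period

Phrase 1 ends with a half cadence (weaker) and phrase 2 with a perfect authentic cadence (stronger): antecedent + consequent = a period.
The two phrases open with different material (α / β), so the period is contrasting.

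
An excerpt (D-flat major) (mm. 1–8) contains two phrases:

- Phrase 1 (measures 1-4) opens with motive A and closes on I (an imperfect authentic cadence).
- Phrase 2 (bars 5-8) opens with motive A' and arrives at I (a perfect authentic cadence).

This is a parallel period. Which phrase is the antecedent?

phrase 1

The phrase ending with the weaker cadence (imperfect authentic cadence) is the antecedent; the one ending more conclusively (perfect authentic cadence) is the consequent. The antecedent is phrase 1.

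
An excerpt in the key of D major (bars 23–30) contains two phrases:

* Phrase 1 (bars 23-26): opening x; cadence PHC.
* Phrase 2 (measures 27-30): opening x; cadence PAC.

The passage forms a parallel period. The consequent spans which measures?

measures 27–30

The antecedent is the phrase ending with the weaker cadence (Phrygian half cadence, phrase 1) and the consequent the one ending more conclusively (perfect authentic cadence, phrase 2); the consequent is bars 27–30.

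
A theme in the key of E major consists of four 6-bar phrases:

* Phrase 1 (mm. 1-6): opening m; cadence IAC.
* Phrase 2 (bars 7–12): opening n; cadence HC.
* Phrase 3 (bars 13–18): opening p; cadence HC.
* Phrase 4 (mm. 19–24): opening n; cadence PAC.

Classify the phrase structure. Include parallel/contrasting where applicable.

Four phrases in two halves: the first half (measures 1–12) ends with a half cadence, the second (bars 13–24) with a perfect authentic cadence — a large antecedent–consequent pair, i.e. a double period.
Phrase 3 begins with different material from phrase 1, making it contrasting.

contrasting double period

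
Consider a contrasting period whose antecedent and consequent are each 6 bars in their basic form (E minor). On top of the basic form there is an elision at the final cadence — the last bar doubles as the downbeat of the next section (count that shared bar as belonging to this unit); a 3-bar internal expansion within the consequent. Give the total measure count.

Basic contrasting period: 6 + 6 = 12 bars.
12 (basic form) + 3 (internal expansion) = 15.
The elision shares a bar with the next section but does not change this unit's count.

15 measures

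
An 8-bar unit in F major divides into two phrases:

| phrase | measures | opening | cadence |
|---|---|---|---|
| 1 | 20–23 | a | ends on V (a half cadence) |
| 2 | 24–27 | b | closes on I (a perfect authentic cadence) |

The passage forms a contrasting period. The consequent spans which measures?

measures 24–27

The antecedent is the phrase ending with the weaker cadence (half cadence, phrase 1) and the consequent the one ending more conclusively (perfect authentic cadence, phrase 2); the consequent is mm. 24–27.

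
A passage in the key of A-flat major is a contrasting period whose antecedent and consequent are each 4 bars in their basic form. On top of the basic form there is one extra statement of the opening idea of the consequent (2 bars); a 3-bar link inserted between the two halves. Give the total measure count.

Basic contrasting period: 4 + 4 = 8 bars.
8 (basic form) + 2 (extra statement) + 3 (link) = 13.

13 measures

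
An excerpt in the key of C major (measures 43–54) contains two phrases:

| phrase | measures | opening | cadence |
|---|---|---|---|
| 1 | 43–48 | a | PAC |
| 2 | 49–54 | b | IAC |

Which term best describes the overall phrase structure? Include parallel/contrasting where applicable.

The second phrase closes with an imperfect authentic cadence, which is not stronger than the first phrase's perfect authentic cadence; without a weak→strong cadential pair there is no antecedent–consequent relationship, so this is a phrase group rather than a period.

phrase group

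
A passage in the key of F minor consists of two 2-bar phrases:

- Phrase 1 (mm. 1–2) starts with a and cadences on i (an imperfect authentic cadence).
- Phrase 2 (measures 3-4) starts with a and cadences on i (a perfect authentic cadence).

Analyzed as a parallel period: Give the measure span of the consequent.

The antecedent is the phrase ending with the weaker cadence (imperfect authentic cadence, phrase 1) and the consequent the one ending more conclusively (perfect authentic cadence, phrase 2); the consequent is mm. 3–4.

measures 3–4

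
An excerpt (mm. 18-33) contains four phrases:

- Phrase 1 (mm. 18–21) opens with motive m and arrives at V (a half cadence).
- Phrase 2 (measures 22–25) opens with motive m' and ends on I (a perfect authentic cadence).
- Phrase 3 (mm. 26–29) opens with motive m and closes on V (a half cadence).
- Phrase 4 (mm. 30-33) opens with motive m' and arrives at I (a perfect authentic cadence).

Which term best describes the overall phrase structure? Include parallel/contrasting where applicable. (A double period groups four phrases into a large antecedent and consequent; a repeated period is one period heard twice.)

repeated period

The cadence pattern HC–PAC–HC–PAC is weak–strong twice, and phrases 3–4 restate phrases 1–2: a period heard twice, not a double period (which would end weakly at phrase 2).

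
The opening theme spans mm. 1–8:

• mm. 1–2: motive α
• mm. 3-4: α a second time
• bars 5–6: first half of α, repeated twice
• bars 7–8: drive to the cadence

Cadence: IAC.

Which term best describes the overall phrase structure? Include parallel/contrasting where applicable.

sentence

Basic idea (mm. 1–2) + its repetition (bars 3–4) form the presentation; fragmentation and cadence (mm. 5–8) form the continuation — the 8-bar whole is a sentence.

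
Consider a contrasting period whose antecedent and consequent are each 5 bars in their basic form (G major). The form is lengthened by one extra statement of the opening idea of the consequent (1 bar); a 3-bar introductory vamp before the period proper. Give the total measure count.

Basic contrasting period: 5 + 5 = 10 bars.
10 (basic form) + 1 (extra statement) + 3 (introduction) = 14.

14 measures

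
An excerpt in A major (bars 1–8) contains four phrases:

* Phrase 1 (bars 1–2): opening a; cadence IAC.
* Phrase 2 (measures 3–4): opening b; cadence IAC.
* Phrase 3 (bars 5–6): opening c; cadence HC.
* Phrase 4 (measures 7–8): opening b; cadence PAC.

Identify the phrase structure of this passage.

contrasting double period

Four phrases in two halves: the first half (measures 1-4) ends with an imperfect authentic cadence, the second (measures 5–8) with a perfect authentic cadence — a large antecedent–consequent pair, i.e. a double period.
Phrase 3 begins with different material from phrase 1, making it contrasting.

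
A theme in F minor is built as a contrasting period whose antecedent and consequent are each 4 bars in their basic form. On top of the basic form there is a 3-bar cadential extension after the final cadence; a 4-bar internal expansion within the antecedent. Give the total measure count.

15 measures

Basic contrasting period: 4 + 4 = 8 bars.
8 (basic form) + 3 (cadential extension) + 4 (internal expansion) = 15.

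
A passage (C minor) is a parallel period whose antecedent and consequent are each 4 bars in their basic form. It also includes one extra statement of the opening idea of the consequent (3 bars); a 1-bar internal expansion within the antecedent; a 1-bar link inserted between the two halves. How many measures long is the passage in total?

13 measures

Basic parallel period: 4 + 4 = 8 bars.
8 (basic form) + 3 (extra statement) + 1 (internal expansion) + 1 (link) = 13.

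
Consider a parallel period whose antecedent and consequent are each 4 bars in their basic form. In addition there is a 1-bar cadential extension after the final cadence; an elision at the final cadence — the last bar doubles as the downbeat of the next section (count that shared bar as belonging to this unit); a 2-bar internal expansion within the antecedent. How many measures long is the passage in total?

Basic parallel period: 4 + 4 = 8 bars.
8 (basic form) + 1 (cadential extension) + 2 (internal expansion) = 11.
The elision shares a bar with the next section but does not change this unit's count.

11 measures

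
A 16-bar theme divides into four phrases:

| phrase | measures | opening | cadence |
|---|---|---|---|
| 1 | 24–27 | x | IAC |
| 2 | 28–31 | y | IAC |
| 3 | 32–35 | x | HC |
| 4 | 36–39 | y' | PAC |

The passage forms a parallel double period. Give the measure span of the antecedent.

In a double period the first pair of phrases (ending imperfect authentic cadence) is the large antecedent and the second pair (ending perfect authentic cadence) is the large consequent; the antecedent is measures 24–31.

measures 24–31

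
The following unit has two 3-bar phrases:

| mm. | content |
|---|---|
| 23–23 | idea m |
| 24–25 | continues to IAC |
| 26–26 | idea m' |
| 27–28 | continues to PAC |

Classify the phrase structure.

Phrase 1 ends with an imperfect authentic cadence (weaker) and phrase 2 with a perfect authentic cadence (stronger): antecedent + consequent = a period.
The two phrases open with the same material (m / m'), so the period is parallel.

parallel period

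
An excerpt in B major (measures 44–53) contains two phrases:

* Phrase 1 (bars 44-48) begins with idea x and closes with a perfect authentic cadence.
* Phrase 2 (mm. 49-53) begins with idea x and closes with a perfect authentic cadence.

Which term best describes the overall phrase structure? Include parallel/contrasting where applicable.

repeated phrase

Both phrases have the same opening (x) and the same cadence (perfect authentic cadence): the second is a restatement, not a consequent, so this is a repeated phrase rather than a period.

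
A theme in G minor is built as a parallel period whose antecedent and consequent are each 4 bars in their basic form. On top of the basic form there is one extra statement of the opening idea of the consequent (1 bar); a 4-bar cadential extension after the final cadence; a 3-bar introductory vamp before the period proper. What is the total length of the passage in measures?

Basic parallel period: 4 + 4 = 8 bars.
8 (basic form) + 1 (extra statement) + 4 (cadential extension) + 3 (introduction) = 16.

16 measures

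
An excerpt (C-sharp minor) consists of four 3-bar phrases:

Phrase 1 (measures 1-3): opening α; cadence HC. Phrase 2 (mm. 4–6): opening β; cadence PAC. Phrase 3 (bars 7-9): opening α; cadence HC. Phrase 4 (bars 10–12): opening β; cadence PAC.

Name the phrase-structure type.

The cadence pattern HC–PAC–HC–PAC is weak–strong twice, and phrases 3–4 restate phrases 1–2: a period heard twice, not a double period (which would end weakly at phrase 2).

repeated period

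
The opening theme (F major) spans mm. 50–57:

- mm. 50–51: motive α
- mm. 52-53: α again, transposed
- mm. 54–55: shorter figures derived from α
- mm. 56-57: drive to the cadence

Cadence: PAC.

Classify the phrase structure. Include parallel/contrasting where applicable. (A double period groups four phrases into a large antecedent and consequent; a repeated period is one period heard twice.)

Basic idea (mm. 50–51) + its repetition (mm. 52–53) form the presentation; fragmentation and cadence (mm. 54–57) form the continuation — the 8-bar whole is a sentence.

sentence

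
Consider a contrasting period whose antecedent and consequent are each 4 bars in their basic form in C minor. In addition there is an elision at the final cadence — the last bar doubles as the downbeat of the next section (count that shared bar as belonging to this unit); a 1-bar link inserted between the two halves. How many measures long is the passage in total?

9 measures

Basic contrasting period: 4 + 4 = 8 bars.
8 (basic form) + 1 (link) = 9.
The elision shares a bar with the next section but does not change this unit's count.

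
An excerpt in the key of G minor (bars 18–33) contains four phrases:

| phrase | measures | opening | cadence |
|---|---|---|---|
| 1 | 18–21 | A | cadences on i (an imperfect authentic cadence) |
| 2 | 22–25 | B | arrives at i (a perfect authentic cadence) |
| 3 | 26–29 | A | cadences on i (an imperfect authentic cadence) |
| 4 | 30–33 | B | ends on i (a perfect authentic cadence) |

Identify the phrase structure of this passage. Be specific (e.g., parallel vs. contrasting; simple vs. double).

repeated period

The cadence pattern IAC–PAC–IAC–PAC is weak–strong twice, and phrases 3–4 restate phrases 1–2: a period heard twice, not a double period (which would end weakly at phrase 2).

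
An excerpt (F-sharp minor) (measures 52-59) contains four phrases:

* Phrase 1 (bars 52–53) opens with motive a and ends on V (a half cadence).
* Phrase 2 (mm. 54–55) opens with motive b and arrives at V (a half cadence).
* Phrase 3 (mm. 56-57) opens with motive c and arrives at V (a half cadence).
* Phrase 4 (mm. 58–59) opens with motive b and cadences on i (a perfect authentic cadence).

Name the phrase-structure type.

Four phrases in two halves: the first half (mm. 52-55) ends with a half cadence, the second (mm. 56-59) with a perfect authentic cadence — a large antecedent–consequent pair, i.e. a double period.
Phrase 3 begins with different material from phrase 1, making it contrasting.

contrasting double period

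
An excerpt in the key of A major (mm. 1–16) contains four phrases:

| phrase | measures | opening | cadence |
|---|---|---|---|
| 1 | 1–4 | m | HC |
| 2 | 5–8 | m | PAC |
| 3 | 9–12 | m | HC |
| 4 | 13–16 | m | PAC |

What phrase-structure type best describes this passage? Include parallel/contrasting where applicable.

The cadence pattern HC–PAC–HC–PAC is weak–strong twice, and phrases 3–4 restate phrases 1–2: a period heard twice, not a double period (which would end weakly at phrase 2).

repeated period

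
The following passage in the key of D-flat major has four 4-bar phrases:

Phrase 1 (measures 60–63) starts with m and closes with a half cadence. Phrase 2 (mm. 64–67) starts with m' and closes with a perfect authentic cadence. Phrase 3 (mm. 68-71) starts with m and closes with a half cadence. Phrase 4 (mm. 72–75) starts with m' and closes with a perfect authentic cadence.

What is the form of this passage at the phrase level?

The cadence pattern HC–PAC–HC–PAC is weak–strong twice, and phrases 3–4 restate phrases 1–2: a period heard twice, not a double period (which would end weakly at phrase 2).

repeated period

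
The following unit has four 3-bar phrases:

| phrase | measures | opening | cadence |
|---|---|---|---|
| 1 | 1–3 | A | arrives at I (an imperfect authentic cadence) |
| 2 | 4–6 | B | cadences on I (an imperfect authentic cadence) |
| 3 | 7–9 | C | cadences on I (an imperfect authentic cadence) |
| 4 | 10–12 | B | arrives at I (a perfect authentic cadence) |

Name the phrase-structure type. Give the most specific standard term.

contrasting double period

Four phrases in two halves: the first half (measures 1–6) ends with an imperfect authentic cadence, the second (mm. 7–12) with a perfect authentic cadence — a large antecedent–consequent pair, i.e. a double period.
Phrase 3 begins with different material from phrase 1, making it contrasting.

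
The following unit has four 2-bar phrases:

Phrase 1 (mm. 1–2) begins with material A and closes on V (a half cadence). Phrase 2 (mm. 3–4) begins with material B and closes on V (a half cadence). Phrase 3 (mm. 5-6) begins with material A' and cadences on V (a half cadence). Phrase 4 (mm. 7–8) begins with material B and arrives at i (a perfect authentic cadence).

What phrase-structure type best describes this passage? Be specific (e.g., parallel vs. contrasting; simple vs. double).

Four phrases in two halves: the first half (bars 1–4) ends with a half cadence, the second (bars 5–8) with a perfect authentic cadence — a large antecedent–consequent pair, i.e. a double period.
Phrase 3 begins with the same material as phrase 1, making it parallel.

parallel double period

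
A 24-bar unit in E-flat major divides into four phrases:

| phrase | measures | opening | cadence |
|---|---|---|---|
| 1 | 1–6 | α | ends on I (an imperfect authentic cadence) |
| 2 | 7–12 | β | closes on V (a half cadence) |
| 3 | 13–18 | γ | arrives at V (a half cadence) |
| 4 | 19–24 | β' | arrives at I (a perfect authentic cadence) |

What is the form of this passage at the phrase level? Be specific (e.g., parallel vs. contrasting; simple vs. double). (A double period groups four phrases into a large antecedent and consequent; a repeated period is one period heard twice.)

contrasting double period

Four phrases in two halves: the first half (bars 1-12) ends with a half cadence, the second (mm. 13–24) with a perfect authentic cadence — a large antecedent–consequent pair, i.e. a double period.
Phrase 3 begins with different material from phrase 1, making it contrasting.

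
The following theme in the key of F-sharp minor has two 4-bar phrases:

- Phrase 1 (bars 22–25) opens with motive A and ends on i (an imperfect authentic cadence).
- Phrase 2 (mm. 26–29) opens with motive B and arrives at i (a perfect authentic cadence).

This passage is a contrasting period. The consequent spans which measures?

measures 26–29

The antecedent is the phrase ending with the weaker cadence (imperfect authentic cadence, phrase 1) and the consequent the one ending more conclusively (perfect authentic cadence, phrase 2); the consequent is bars 26-29.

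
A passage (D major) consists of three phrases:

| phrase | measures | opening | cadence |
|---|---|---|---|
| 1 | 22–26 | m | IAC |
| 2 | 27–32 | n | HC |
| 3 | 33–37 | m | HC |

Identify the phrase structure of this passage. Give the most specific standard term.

phrase group

The final phrase closes with a half cadence, which is not stronger than the preceding half cadence; the 3 phrases lack an overall antecedent–consequent design and so form a phrase group.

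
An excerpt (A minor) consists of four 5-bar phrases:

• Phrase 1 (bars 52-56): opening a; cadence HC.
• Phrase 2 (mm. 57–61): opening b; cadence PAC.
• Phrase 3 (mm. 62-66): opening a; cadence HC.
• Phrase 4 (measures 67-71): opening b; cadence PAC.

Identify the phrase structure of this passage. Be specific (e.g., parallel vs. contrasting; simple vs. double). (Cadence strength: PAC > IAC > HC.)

The cadence pattern HC–PAC–HC–PAC is weak–strong twice, and phrases 3–4 restate phrases 1–2: a period heard twice, not a double period (which would end weakly at phrase 2).

repeated period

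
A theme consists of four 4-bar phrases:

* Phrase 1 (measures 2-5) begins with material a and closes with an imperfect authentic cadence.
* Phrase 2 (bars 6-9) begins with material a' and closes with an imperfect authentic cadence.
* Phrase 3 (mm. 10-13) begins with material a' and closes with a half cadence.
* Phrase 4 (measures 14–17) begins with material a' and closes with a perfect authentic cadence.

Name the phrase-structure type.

Four phrases in two halves: the first half (mm. 2–9) ends with an imperfect authentic cadence, the second (measures 10–17) with a perfect authentic cadence — a large antecedent–consequent pair, i.e. a double period.
Phrase 3 begins with the same material as phrase 1, making it parallel.

parallel double period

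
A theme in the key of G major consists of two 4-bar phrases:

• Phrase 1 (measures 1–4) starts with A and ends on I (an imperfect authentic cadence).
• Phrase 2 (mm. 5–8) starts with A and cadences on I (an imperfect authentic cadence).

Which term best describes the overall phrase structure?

Both phrases have the same opening (A) and the same cadence (imperfect authentic cadence): the second is a restatement, not a consequent, so this is a repeated phrase rather than a period.

repeated phrase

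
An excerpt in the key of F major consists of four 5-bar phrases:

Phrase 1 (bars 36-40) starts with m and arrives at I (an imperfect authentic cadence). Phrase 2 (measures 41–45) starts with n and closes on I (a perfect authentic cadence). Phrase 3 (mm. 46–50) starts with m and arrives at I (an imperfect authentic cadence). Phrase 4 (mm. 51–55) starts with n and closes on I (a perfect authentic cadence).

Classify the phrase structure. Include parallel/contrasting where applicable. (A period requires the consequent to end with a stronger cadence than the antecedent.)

repeated period

The cadence pattern IAC–PAC–IAC–PAC is weak–strong twice, and phrases 3–4 restate phrases 1–2: a period heard twice, not a double period (which would end weakly at phrase 2).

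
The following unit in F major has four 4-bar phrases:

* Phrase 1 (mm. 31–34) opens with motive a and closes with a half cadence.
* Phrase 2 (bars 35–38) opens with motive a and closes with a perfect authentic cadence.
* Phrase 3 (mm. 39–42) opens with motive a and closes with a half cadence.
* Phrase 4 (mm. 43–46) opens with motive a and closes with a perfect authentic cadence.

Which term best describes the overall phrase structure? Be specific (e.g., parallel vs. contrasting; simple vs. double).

The cadence pattern HC–PAC–HC–PAC is weak–strong twice, and phrases 3–4 restate phrases 1–2: a period heard twice, not a double period (which would end weakly at phrase 2).

repeated period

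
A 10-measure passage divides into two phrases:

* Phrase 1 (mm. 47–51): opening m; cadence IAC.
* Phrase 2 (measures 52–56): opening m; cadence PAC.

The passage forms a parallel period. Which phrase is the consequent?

The phrase ending with the weaker cadence (imperfect authentic cadence) is the antecedent; the one ending more conclusively (perfect authentic cadence) is the consequent. The consequent is phrase 2.

phrase 2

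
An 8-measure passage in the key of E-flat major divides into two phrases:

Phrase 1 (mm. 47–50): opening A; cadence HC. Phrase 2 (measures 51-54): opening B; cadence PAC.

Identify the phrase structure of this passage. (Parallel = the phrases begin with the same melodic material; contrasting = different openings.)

Phrase 1 ends with a half cadence (weaker) and phrase 2 with a perfect authentic cadence (stronger): antecedent + consequent = a period.
The two phrases open with different material (A / B), so the period is contrasting.

contrasting period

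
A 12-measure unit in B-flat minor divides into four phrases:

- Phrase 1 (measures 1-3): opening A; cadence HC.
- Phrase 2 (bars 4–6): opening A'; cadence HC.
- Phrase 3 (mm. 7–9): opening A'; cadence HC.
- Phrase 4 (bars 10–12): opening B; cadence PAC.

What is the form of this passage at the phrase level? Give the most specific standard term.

Four phrases in two halves: the first half (mm. 1-6) ends with a half cadence, the second (measures 7–12) with a perfect authentic cadence — a large antecedent–consequent pair, i.e. a double period.
Phrase 3 begins with the same material as phrase 1, making it parallel.

parallel double period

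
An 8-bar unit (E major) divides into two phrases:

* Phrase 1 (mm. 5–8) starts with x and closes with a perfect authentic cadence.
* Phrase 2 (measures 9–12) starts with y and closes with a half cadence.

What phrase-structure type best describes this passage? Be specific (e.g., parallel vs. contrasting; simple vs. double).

phrase group

The second phrase closes with a half cadence, which is not stronger than the first phrase's perfect authentic cadence; without a weak→strong cadential pair there is no antecedent–consequent relationship, so this is a phrase group rather than a period.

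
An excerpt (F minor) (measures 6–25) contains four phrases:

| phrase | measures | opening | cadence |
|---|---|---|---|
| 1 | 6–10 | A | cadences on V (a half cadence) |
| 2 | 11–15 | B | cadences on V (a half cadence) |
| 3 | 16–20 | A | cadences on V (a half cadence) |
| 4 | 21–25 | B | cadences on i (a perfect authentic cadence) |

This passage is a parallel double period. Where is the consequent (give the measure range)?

In a double period the four phrases pair into a large antecedent (phrases 1–2, ending half cadence) and a large consequent (phrases 3–4, ending perfect authentic cadence). The consequent spans mm. 16–25.

measures 16–25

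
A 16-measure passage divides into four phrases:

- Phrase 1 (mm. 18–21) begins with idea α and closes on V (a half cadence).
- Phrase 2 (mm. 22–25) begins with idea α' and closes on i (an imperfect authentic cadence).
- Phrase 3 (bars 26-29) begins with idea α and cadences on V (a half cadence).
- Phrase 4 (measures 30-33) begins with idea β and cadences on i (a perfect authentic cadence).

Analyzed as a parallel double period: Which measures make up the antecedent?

measures 18–25

In a double period the four phrases pair into a large antecedent (phrases 1–2, ending imperfect authentic cadence) and a large consequent (phrases 3–4, ending perfect authentic cadence). The antecedent spans bars 18–25.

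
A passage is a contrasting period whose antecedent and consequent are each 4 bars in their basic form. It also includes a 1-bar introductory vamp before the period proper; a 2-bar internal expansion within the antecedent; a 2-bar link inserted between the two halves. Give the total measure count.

Basic contrasting period: 4 + 4 = 8 bars.
8 (basic form) + 1 (introduction) + 2 (internal expansion) + 2 (link) = 13.

13 measures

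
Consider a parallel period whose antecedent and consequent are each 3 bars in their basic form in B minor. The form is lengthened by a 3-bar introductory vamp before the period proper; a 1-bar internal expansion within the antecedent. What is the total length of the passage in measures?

10 measures

Basic parallel period: 3 + 3 = 6 bars.
6 (basic form) + 3 (introduction) + 1 (internal expansion) = 10.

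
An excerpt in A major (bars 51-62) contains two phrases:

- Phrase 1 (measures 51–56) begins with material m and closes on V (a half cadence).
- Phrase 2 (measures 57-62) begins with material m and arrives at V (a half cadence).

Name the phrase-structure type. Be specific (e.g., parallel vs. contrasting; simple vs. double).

repeated phrase

Both phrases have the same opening (m) and the same cadence (half cadence): the second is a restatement, not a consequent, so this is a repeated phrase rather than a period.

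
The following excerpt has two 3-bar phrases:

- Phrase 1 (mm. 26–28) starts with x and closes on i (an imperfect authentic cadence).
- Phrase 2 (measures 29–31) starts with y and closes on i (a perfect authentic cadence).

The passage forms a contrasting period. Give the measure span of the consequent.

The phrase ending with the weaker cadence (imperfect authentic cadence) is the antecedent; the one ending more conclusively (perfect authentic cadence) is the consequent. The consequent is measures 29–31.

measures 29–31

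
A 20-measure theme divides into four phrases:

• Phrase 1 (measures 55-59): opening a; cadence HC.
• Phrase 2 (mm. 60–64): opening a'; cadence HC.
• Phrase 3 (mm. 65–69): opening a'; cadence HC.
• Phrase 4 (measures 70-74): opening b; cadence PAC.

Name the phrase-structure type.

Four phrases in two halves: the first half (mm. 55-64) ends with a half cadence, the second (measures 65-74) with a perfect authentic cadence — a large antecedent–consequent pair, i.e. a double period.
Phrase 3 begins with the same material as phrase 1, making it parallel.

parallel double period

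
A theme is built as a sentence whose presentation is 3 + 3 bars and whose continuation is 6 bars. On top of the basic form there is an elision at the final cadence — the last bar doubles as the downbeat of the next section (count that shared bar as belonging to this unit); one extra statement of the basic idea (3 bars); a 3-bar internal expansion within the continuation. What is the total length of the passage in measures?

Basic sentence: 3 + 3 + 6 = 12 bars.
12 (basic form) + 3 (extra statement) + 3 (internal expansion) = 18.
The elision shares a bar with the next section but does not change this unit's count.

18 measures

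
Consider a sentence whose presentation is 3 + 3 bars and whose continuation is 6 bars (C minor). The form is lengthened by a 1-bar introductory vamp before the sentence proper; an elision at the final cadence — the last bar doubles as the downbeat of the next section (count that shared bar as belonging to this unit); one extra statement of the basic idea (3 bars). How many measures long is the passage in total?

Basic sentence: 3 + 3 + 6 = 12 bars.
12 (basic form) + 1 (introduction) + 3 (extra statement) = 16.
The elision shares a bar with the next section but does not change this unit's count.

16 measures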